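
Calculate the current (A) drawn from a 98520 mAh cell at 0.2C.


Convert: capacity = 98520 mAh = 98.52 Ah
At 0.2C: I = 0.2 * 98.52 Ah = 19.704 A

19.704 A


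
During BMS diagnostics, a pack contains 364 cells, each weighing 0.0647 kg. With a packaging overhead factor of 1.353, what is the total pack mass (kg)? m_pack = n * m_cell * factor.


Cell mass sum = 364 * 0.0647 = 23.551 kg
With overhead 1.353: m_pack = 23.551 * 1.353 = 31.86 kg

31.86 kg


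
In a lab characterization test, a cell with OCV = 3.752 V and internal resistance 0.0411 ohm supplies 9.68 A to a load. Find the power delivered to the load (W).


Step 1: V_terminal = OCV - I*R = 3.752 - 9.68 * 0.0411 = 3.3542 V
Step 2: P_out = V_terminal * I = 3.3542 * 9.68 = 32.47 W

32.47 W


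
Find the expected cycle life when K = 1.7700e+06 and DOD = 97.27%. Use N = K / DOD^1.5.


DOD^1.5 = 959.33
N = K / DOD^1.5 = 1.7700e+06 / 959.33 = 1845

1845 cycles


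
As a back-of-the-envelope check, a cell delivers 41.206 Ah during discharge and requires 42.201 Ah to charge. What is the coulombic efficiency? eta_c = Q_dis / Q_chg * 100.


Coulombic efficiency = 41.206/42.201 * 100% = 97.64%

97.64%


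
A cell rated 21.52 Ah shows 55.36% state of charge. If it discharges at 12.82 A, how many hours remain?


Step 1: remaining = SOC/100 * C_total = 55.36/100 * 21.52 = 11.913 Ah
Step 2: t = remaining / I = 11.913 / 12.82 = 0.9293 hr

0.9293 hr


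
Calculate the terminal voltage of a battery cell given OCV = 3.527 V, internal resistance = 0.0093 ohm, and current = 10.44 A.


IR drop = 10.44 * 0.0093 = 0.097092 V
V = 3.527 - 0.097092 = 3.430 V

3.430 V


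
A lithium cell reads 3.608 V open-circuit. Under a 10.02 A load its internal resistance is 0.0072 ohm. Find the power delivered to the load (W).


Step 1: V_terminal = OCV - I*R = 3.608 - 10.02 * 0.0072 = 3.5359 V
Step 2: P_out = V_terminal * I = 3.5359 * 10.02 = 35.43 W

35.43 W


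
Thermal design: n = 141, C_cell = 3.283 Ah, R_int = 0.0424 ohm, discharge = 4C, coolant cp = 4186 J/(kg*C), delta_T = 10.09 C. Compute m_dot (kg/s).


Step 1: I = 4 * 3.283 = 13.132 A
Step 2: Q_cell = I^2 * R = 13.132^2 * 0.0424 = 7.3119 W
Step 3: Q_total = 141 * 7.3119 = 1031 W
Step 4: m_dot = Q_total / (cp * dT) = 1031 / (4186 * 10.09) = 0.02441 kg/s

0.02441 kg/s


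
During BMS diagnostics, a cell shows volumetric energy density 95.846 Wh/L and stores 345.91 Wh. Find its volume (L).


V = E / ED = 345.91 / 95.846 = 3.609 L

3.609 L


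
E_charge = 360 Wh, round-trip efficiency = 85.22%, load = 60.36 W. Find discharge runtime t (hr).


Step 1: E_discharge = eta/100 * E_charge = 85.22/100 * 360 = 306.79 Wh
Step 2: t = E_discharge / P = 306.79 / 60.36 = 5.083 hr

5.083 hr


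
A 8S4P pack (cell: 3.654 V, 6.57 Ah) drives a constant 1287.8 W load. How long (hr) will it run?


Step 1: E_pack = Ns * V_cell * Np * C_cell = 8 * 3.654 * 4 * 6.57 = 768.22 Wh
Step 2: t = E_pack / P = 768.22 / 1287.8 = 0.5965 hr

0.5965 hr


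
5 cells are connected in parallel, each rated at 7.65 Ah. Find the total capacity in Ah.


C_total = 5 * 7.65 = 38.25 Ah

38.25 Ah


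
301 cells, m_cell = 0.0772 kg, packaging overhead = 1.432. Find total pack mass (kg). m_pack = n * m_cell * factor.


Cell mass sum = 301 * 0.0772 = 23.237 kg
With overhead 1.432: m_pack = 23.237 * 1.432 = 33.28 kg

33.28 kg


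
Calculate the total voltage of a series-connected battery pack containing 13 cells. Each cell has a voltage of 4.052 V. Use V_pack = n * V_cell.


Series voltages add: 13 * 4.052 V = 52.676 V

52.676 V


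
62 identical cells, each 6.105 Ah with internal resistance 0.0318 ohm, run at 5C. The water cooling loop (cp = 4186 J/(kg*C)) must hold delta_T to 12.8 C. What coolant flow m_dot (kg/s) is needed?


Step 1: I = 5 * 6.105 = 30.525 A
Step 2: Q_cell = I^2 * R = 30.525^2 * 0.0318 = 29.63 W
Step 3: Q_total = 62 * 29.63 = 1837.1 W
Step 4: m_dot = Q_total / (cp * dT) = 1837.1 / (4186 * 12.8) = 0.03429 kg/s

0.03429 kg/s


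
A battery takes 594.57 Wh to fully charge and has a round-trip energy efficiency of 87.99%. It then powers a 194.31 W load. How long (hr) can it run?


Step 1: E_discharge = eta/100 * E_charge = 87.99/100 * 594.57 = 523.16 Wh
Step 2: t = E_discharge / P = 523.16 / 194.31 = 2.692 hr

2.692 hr


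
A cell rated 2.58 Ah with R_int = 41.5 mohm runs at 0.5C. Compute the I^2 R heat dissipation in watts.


Convert: R = 41.5 mohm = 0.0415 ohm
Step 1: I = C_rate * capacity = 0.5 * 2.58 = 1.29 A
Step 2: Q = I^2 * R = 1.29^2 * 0.0415 = 1.6641 * 0.0415 = 0.06906 W

0.06906 W


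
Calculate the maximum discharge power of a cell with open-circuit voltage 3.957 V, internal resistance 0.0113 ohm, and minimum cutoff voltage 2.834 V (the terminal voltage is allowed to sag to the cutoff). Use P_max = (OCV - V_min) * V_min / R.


dV = OCV - V_min = 1.123 V (so I_max = dV / R)
P_max = dV * V_min / R = 1.123 * 2.834 / 0.0113 = 281.6 W

281.6 W


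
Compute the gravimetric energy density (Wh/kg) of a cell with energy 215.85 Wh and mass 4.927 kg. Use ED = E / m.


Specific energy = 215.85 Wh / 4.927 kg = 43.81 Wh/kg

43.81 Wh/kg


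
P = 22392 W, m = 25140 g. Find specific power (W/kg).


Convert: m = 25140 g = 25.14 kg
SP = P / m = 22392 / 25.14 = 890.7 W/kg

890.7 W/kg


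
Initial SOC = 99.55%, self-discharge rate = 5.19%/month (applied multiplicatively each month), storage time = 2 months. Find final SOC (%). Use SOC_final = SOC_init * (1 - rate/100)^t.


Monthly retention factor = 1 - 5.19/100 = 0.9481
Over 2 months: factor^2 = 0.89889
SOC_final = 99.55 * 0.89889 = 89.48%

89.48%


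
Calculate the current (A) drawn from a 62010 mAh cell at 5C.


Convert: capacity = 62010 mAh = 62.01 Ah
At 5C: I = 5 * 62.01 Ah = 310.05 A

310.05 A


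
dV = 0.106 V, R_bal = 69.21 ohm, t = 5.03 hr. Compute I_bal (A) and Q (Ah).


First, Ohm's law: I_bal = 0.106 V / 69.21 ohm = 0.0015316 A
Then Q = I * t = 0.0015316 A * 5.03 hr = 0.007704 Ah

I=0.0015316 A, Q=0.007704 Ah


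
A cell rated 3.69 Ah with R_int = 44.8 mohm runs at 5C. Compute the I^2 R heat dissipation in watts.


Convert: R = 44.8 mohm = 0.0448 ohm
Step 1: I = C_rate * capacity = 5 * 3.69 = 18.45 A
Step 2: Q = I^2 * R = 18.45^2 * 0.0448 = 340.4 * 0.0448 = 15.25 W

15.25 W


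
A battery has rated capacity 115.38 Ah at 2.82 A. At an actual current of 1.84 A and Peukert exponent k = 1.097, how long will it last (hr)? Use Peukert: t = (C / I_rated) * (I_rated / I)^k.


Step 1: t_rated = C / I_rated = 115.38 / 2.82 = 40.915 hr
Step 2: ratio = 2.82 / 1.84 = 1.5326
Step 3: ratio^k = 1.5326^1.097 = 1.5974
Step 4: t = t_rated * ratio^k = 40.915 * 1.5974 = 65.36 hr

65.36 hr


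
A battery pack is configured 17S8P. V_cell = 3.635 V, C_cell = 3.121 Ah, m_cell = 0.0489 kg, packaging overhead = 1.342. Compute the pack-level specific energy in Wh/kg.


Step 1: V_pack = 17 * 3.635 = 61.795 V
Step 2: C_pack = 8 * 3.121 = 24.968 Ah
Step 3: E_pack = V_pack * C_pack = 61.795 * 24.968 = 1542.9 Wh
Step 4: m_pack = 17 * 8 * 0.0489 * 1.342 = 8.9248 kg
Step 5: ED = E_pack / m_pack = 1542.9 / 8.9248 = 172.9 Wh/kg

172.9 Wh/kg


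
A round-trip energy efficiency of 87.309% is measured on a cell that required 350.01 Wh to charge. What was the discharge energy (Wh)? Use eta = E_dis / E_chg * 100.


E_dis = eta/100 * E_chg = 87.309/100 * 350.01 = 305.6 Wh

305.6 Wh


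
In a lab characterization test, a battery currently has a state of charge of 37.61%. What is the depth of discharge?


Complement of SOC: DOD = 100% - 37.61% = 62.39%

62.39%


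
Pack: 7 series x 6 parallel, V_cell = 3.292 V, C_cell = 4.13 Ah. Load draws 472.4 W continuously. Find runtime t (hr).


Step 1: E_pack = Ns * V_cell * Np * C_cell = 7 * 3.292 * 6 * 4.13 = 571.03 Wh
Step 2: t = E_pack / P = 571.03 / 472.4 = 1.209 hr

1.209 hr


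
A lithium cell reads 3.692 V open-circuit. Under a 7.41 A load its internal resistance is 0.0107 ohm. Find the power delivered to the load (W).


Step 1: V_terminal = OCV - I*R = 3.692 - 7.41 * 0.0107 = 3.6127 V
Step 2: P_out = V_terminal * I = 3.6127 * 7.41 = 26.77 W

26.77 W


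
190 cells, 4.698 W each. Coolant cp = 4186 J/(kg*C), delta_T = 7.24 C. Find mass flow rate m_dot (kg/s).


Step 1: Total heat Q = 190 * 4.698 W = 892.62 W
Step 2: denom = cp * dT = 4186 * 7.24 = 30307
Step 3: m_dot = 892.62 / 30307 = 0.02945 kg/s

0.02945 kg/s


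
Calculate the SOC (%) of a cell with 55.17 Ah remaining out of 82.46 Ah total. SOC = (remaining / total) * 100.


SOC = (remaining / total) * 100 = (55.17 / 82.46) * 100 = 66.91%

66.91%


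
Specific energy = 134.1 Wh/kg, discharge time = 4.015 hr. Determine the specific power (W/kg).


Specific power = 134.1 Wh/kg / 4.015 hr = 33.40 W/kg

33.40 W/kg


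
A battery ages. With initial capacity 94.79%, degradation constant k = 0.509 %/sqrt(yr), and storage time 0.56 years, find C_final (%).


Step 1: sqrt(0.56 yr) = 0.74833
Step 2: drop = 0.509 * 0.74833 = 0.3809
Step 3: C_final = 94.79 - 0.3809 = 94.41%

94.41%


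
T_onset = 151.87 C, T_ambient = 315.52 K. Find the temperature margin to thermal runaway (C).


Convert: T_ambient = 315.52 K = 42.37 C
margin = 151.87 - 42.37 = 109.5 C

109.5 C


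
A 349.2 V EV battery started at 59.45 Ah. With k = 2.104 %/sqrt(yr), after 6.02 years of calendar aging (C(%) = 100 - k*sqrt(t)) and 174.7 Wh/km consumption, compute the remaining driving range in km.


Step 1: capacity retention = 100 - 2.104 * sqrt(6.02) = 100 - 2.104 * 2.4536 = 94.838%
Step 2: C_now = 59.45 * 94.838/100 = 56.381 Ah
Step 3: E_pack = V * C_now = 349.2 * 56.381 = 19688 Wh
Step 4: range = E_pack / consumption = 19688 / 174.7 = 112.7 km

112.7 km


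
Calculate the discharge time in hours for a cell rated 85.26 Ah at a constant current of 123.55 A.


t = capacity / current = 85.26 / 123.55 = 0.6901 hr

0.6901 hr


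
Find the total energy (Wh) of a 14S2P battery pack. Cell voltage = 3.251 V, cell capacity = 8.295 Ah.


E = Ns * Vcell * Np * Ccell = 14 * 3.251 * 2 * 8.295 = 755.1 Wh

755.1 Wh


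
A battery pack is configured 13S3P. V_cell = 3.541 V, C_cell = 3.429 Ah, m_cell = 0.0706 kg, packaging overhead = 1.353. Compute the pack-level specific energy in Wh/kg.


Step 1: V_pack = 13 * 3.541 = 46.033 V
Step 2: C_pack = 3 * 3.429 = 10.287 Ah
Step 3: E_pack = V_pack * C_pack = 46.033 * 10.287 = 473.54 Wh
Step 4: m_pack = 13 * 3 * 0.0706 * 1.353 = 3.7254 kg
Step 5: ED = E_pack / m_pack = 473.54 / 3.7254 = 127.1 Wh/kg

127.1 Wh/kg


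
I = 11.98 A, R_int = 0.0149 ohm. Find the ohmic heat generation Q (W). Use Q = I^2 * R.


I^2 = 143.52
Q = 143.52 * 0.0149 = 2.138 W

2.138 W


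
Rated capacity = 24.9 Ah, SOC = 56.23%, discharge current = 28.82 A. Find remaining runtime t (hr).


Step 1: remaining = SOC/100 * C_total = 56.23/100 * 24.9 = 14.001 Ah
Step 2: t = remaining / I = 14.001 / 28.82 = 0.4858 hr

0.4858 hr


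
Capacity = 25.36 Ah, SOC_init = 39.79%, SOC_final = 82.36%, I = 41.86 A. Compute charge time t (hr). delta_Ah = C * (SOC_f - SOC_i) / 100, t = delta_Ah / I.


delta_Ah = 25.36 * (82.36 - 39.79) / 100 = 10.796 Ah
t = delta_Ah / I = 10.796 / 41.86 = 0.2579 hr

0.2579 hr


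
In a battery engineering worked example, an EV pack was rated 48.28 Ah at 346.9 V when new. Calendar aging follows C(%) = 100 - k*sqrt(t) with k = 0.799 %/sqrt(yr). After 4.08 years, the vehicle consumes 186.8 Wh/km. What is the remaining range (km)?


Step 1: capacity retention = 100 - 0.799 * sqrt(4.08) = 100 - 0.799 * 2.0199 = 98.386%
Step 2: C_now = 48.28 * 98.386/100 = 47.501 Ah
Step 3: E_pack = V * C_now = 346.9 * 47.501 = 16478 Wh
Step 4: range = E_pack / consumption = 16478 / 186.8 = 88.21 km

88.21 km


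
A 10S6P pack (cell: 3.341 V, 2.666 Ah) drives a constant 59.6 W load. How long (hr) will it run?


Step 1: E_pack = Ns * V_cell * Np * C_cell = 10 * 3.341 * 6 * 2.666 = 534.43 Wh
Step 2: t = E_pack / P = 534.43 / 59.6 = 8.967 hr

8.967 hr


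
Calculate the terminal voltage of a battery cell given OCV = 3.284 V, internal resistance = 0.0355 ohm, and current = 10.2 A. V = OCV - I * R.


IR drop = 10.2 * 0.0355 = 0.3621 V
V = 3.284 - 0.3621 = 2.922 V

2.922 V


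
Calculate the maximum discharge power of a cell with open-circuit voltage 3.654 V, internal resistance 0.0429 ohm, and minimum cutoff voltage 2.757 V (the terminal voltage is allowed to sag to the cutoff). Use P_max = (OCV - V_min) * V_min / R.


dV = OCV - V_min = 0.897 V (so I_max = dV / R)
P_max = dV * V_min / R = 0.897 * 2.757 / 0.0429 = 57.65 W

57.65 W


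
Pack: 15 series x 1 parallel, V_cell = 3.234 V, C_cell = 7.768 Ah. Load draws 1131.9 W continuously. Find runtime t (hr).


Step 1: E_pack = Ns * V_cell * Np * C_cell = 15 * 3.234 * 1 * 7.768 = 376.83 Wh
Step 2: t = E_pack / P = 376.83 / 1131.9 = 0.3329 hr

0.3329 hr


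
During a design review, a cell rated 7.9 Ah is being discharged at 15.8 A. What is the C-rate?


C_rate = I / capacity = 15.8 / 7.9 = 2C

2C


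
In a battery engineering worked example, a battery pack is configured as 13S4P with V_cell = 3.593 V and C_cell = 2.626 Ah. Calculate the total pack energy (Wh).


V_pack = 13 * 3.593 = 46.709 V
C_pack = 4 * 2.626 = 10.504 Ah
E = V_pack * C_pack = 46.709 * 10.504 = 490.6 Wh

490.6 Wh


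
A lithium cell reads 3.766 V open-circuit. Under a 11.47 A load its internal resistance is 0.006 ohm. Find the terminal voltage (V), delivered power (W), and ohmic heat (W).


Step 1: V_terminal = OCV - I*R = 3.766 - 11.47 * 0.006 = 3.6972 V
Step 2: P_out = V_terminal * I = 3.6972 * 11.47 = 42.41 W
Step 3: Q = I^2 * R = 11.47^2 * 0.006 = 0.7894 W

V=3.6972 V, P=42.41 W, Q=0.7894 W


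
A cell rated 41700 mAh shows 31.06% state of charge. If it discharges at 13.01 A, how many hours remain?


Convert: C_total = 41700 mAh = 41.7 Ah
Step 1: remaining = SOC/100 * C_total = 31.06/100 * 41.7 = 12.952 Ah
Step 2: t = remaining / I = 12.952 / 13.01 = 0.9955 hr

0.9955 hr


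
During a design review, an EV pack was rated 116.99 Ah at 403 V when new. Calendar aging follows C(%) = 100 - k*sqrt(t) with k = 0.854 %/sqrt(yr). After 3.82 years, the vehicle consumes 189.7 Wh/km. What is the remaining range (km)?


Step 1: capacity retention = 100 - 0.854 * sqrt(3.82) = 100 - 0.854 * 1.9545 = 98.331%
Step 2: C_now = 116.99 * 98.331/100 = 115.04 Ah
Step 3: E_pack = V * C_now = 403 * 115.04 = 46361 Wh
Step 4: range = E_pack / consumption = 46361 / 189.7 = 244.4 km

244.4 km


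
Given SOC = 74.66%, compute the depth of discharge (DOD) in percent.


DOD = 100 - SOC = 100 - 74.66 = 25.34%

25.34%


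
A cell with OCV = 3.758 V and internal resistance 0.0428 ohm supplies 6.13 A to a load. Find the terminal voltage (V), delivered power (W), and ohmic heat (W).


Step 1: V_terminal = OCV - I*R = 3.758 - 6.13 * 0.0428 = 3.4956 V
Step 2: P_out = V_terminal * I = 3.4956 * 6.13 = 21.43 W
Step 3: Q = I^2 * R = 6.13^2 * 0.0428 = 1.608 W

V=3.4956 V, P=21.43 W, Q=1.608 W


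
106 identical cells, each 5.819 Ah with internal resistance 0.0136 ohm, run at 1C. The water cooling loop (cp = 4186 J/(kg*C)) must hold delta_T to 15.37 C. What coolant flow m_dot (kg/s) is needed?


Step 1: I = 1 * 5.819 = 5.819 A
Step 2: Q_cell = I^2 * R = 5.819^2 * 0.0136 = 0.46051 W
Step 3: Q_total = 106 * 0.46051 = 48.814 W
Step 4: m_dot = Q_total / (cp * dT) = 48.814 / (4186 * 15.37) = 7.587e-04 kg/s

7.587e-04 kg/s


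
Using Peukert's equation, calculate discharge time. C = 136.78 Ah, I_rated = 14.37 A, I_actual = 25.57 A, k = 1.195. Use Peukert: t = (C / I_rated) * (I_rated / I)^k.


Step 1: t_rated = C / I_rated = 136.78 / 14.37 = 9.5184 hr
Step 2: ratio = 14.37 / 25.57 = 0.56199
Step 3: ratio^k = 0.56199^1.195 = 0.50226
Step 4: t = t_rated * ratio^k = 9.5184 * 0.50226 = 4.781 hr

4.781 hr


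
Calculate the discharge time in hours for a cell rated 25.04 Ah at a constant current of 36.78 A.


t = capacity / current = 25.04 / 36.78 = 0.6808 hr

0.6808 hr


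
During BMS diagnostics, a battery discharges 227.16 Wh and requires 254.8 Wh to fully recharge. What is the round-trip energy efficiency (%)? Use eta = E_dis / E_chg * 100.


Round-trip efficiency = 227.16/254.8 * 100% = 89.15%

89.15%


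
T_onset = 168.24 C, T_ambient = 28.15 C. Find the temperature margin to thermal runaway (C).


Safety margin = 168.24 C - 28.15 C = 140.09 C

140.09 C


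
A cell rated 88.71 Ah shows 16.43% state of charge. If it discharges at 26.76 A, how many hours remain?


Step 1: remaining = SOC/100 * C_total = 16.43/100 * 88.71 = 14.575 Ah
Step 2: t = remaining / I = 14.575 / 26.76 = 0.5447 hr

0.5447 hr


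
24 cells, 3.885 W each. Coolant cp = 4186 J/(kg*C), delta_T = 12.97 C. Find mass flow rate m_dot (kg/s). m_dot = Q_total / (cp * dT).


Step 1: Total heat Q = 24 * 3.885 W = 93.24 W
Step 2: denom = cp * dT = 4186 * 12.97 = 54292
Step 3: m_dot = 93.24 / 54292 = 0.001717 kg/s

0.001717 kg/s


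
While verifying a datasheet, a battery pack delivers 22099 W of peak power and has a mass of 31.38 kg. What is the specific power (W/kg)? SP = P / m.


SP = P / m = 22099 / 31.38 = 704.2 W/kg

704.2 W/kg


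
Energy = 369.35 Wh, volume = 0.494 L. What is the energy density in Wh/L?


Volumetric ED = 369.35 Wh / 0.494 L = 747.7 Wh/L

747.7 Wh/L


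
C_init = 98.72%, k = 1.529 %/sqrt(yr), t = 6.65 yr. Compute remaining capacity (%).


sqrt(t) = sqrt(6.65) = 2.5788
C_final = 98.72 - 1.529 * 2.5788 = 94.78%

94.78%


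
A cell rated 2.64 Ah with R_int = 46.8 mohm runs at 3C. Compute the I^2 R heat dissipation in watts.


Convert: R = 46.8 mohm = 0.0468 ohm
Step 1: I = C_rate * capacity = 3 * 2.64 = 7.92 A
Step 2: Q = I^2 * R = 7.92^2 * 0.0468 = 62.726 * 0.0468 = 2.936 W

2.936 W


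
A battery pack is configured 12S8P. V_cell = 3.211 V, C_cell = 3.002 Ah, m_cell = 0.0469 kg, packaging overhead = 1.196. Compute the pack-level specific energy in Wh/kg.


Step 1: V_pack = 12 * 3.211 = 38.532 V
Step 2: C_pack = 8 * 3.002 = 24.016 Ah
Step 3: E_pack = V_pack * C_pack = 38.532 * 24.016 = 925.38 Wh
Step 4: m_pack = 12 * 8 * 0.0469 * 1.196 = 5.3849 kg
Step 5: ED = E_pack / m_pack = 925.38 / 5.3849 = 171.8 Wh/kg

171.8 Wh/kg


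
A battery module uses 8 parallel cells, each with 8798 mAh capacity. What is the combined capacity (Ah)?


Convert: C_cell = 8798 mAh = 8.798 Ah
C_total = 8 * 8.798 = 70.384 Ah

70.384 Ah


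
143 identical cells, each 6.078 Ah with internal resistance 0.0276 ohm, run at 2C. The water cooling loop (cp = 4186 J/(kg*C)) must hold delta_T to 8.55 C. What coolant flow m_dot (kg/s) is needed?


Step 1: I = 2 * 6.078 = 12.156 A
Step 2: Q_cell = I^2 * R = 12.156^2 * 0.0276 = 4.0784 W
Step 3: Q_total = 143 * 4.0784 = 583.21 W
Step 4: m_dot = Q_total / (cp * dT) = 583.21 / (4186 * 8.55) = 0.01630 kg/s

0.01630 kg/s


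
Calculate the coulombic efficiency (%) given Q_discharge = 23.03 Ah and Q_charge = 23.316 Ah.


eta_c = Q_dis / Q_chg * 100 = 23.03 / 23.316 * 100 = 98.77%

98.77%


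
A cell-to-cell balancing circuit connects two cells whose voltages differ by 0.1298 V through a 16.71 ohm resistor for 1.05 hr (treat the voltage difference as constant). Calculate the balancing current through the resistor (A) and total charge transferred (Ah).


First, Ohm's law: I_bal = 0.1298 V / 16.71 ohm = 0.0077678 A
Then Q = I * t = 0.0077678 A * 1.05 hr = 0.008156 Ah

I=0.0077678 A, Q=0.008156 Ah


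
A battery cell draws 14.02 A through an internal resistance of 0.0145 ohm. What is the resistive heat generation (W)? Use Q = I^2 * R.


Q = I^2 * R = 14.02^2 * 0.0145 = 2.850 W

2.850 W


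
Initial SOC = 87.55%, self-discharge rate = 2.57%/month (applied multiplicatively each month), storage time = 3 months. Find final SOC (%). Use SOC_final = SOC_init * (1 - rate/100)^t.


Monthly retention factor = 1 - 2.57/100 = 0.9743
Over 3 months: factor^3 = 0.92486
SOC_final = 87.55 * 0.92486 = 80.97%

80.97%


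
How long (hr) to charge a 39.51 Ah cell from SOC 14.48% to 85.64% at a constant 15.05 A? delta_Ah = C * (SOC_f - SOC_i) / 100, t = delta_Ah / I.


Step 1: dSOC = 85.64% - 14.48% = 71.16%
Step 2: delta_Ah = 39.51 * 71.16 / 100 = 28.115 Ah
Step 3: t = 28.115 / 15.05 = 1.868 hr

1.868 hr


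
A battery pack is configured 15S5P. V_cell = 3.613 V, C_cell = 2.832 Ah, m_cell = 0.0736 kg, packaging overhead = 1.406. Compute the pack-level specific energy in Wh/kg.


Step 1: V_pack = 15 * 3.613 = 54.195 V
Step 2: C_pack = 5 * 2.832 = 14.16 Ah
Step 3: E_pack = V_pack * C_pack = 54.195 * 14.16 = 767.4 Wh
Step 4: m_pack = 15 * 5 * 0.0736 * 1.406 = 7.7611 kg
Step 5: ED = E_pack / m_pack = 767.4 / 7.7611 = 98.88 Wh/kg

98.88 Wh/kg


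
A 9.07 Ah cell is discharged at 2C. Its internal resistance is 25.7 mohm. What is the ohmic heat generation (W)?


Convert: R = 25.7 mohm = 0.0257 ohm
Step 1: I = C_rate * capacity = 2 * 9.07 = 18.14 A
Step 2: Q = I^2 * R = 18.14^2 * 0.0257 = 329.06 * 0.0257 = 8.457 W

8.457 W


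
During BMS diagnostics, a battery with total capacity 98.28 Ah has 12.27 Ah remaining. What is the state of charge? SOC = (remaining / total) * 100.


SOC = (remaining / total) * 100 = (12.27 / 98.28) * 100 = 12.48%

12.48%


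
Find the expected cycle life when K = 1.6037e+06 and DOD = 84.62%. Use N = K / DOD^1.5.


DOD^1.5 = 778.41
N = K / DOD^1.5 = 1.6037e+06 / 778.41 = 2060

2060 cycles


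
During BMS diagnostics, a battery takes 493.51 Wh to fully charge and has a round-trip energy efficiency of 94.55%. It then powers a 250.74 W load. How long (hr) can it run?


Step 1: E_discharge = eta/100 * E_charge = 94.55/100 * 493.51 = 466.61 Wh
Step 2: t = E_discharge / P = 466.61 / 250.74 = 1.861 hr

1.861 hr


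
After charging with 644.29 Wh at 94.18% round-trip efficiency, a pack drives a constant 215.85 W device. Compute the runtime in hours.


Step 1: E_discharge = eta/100 * E_charge = 94.18/100 * 644.29 = 606.79 Wh
Step 2: t = E_discharge / P = 606.79 / 215.85 = 2.811 hr

2.811 hr


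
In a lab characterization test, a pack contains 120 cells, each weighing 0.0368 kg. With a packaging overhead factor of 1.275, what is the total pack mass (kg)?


m_pack = n * m_cell * overhead = 120 * 0.0368 * 1.275 = 5.630 kg

5.630 kg


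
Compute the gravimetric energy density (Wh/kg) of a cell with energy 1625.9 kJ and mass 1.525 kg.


Convert: E = 1625.9 kJ = 451.64 Wh
ED = E / m = 451.64 / 1.525 = 296.2 Wh/kg

296.2 Wh/kg


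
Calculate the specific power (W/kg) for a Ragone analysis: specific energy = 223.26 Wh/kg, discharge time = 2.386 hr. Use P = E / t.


P_specific = E / t = 223.26 / 2.386 = 93.57 W/kg

93.57 W/kg


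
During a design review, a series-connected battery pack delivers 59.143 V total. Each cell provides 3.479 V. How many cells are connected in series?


n = V_pack / V_cell = 59.143 / 3.479 = 17

17


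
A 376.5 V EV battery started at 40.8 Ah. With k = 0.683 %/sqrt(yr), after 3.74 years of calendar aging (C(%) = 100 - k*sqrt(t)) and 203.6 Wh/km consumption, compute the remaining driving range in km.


Step 1: capacity retention = 100 - 0.683 * sqrt(3.74) = 100 - 0.683 * 1.9339 = 98.679%
Step 2: C_now = 40.8 * 98.679/100 = 40.261 Ah
Step 3: E_pack = V * C_now = 376.5 * 40.261 = 15158 Wh
Step 4: range = E_pack / consumption = 15158 / 203.6 = 74.45 km

74.45 km


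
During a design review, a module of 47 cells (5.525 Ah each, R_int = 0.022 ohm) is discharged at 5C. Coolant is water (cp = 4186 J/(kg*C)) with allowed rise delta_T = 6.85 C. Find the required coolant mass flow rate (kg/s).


Step 1: I = 5 * 5.525 = 27.625 A
Step 2: Q_cell = I^2 * R = 27.625^2 * 0.022 = 16.789 W
Step 3: Q_total = 47 * 16.789 = 789.08 W
Step 4: m_dot = Q_total / (cp * dT) = 789.08 / (4186 * 6.85) = 0.02752 kg/s

0.02752 kg/s


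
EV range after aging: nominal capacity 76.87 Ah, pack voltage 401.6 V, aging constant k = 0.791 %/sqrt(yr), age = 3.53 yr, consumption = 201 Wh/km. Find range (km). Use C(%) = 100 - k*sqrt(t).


Step 1: capacity retention = 100 - 0.791 * sqrt(3.53) = 100 - 0.791 * 1.8788 = 98.514%
Step 2: C_now = 76.87 * 98.514/100 = 75.728 Ah
Step 3: E_pack = V * C_now = 401.6 * 75.728 = 30412 Wh
Step 4: range = E_pack / consumption = 30412 / 201 = 151.3 km

151.3 km


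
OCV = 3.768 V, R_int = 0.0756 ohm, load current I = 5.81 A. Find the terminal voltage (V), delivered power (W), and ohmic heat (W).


Step 1: V_terminal = OCV - I*R = 3.768 - 5.81 * 0.0756 = 3.3288 V
Step 2: P_out = V_terminal * I = 3.3288 * 5.81 = 19.34 W
Step 3: Q = I^2 * R = 5.81^2 * 0.0756 = 2.552 W

V=3.3288 V, P=19.34 W, Q=2.552 W


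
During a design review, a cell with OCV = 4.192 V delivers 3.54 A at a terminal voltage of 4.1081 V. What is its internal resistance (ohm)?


R = (OCV - V) / I = (4.192 - 4.1081) / 3.54 = 0.02370 ohm

0.02370 ohm


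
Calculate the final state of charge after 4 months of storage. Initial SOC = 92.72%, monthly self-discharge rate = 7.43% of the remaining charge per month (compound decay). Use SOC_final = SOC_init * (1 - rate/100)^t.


Monthly retention factor = 1 - 7.43/100 = 0.9257
Over 4 months: factor^4 = 0.73431
SOC_final = 92.72 * 0.73431 = 68.09%

68.09%


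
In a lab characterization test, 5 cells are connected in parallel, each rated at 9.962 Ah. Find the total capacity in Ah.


C_total = 5 * 9.962 = 49.81 Ah

49.81 Ah


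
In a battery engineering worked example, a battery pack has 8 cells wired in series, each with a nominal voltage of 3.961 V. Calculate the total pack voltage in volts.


With 8 cells in series at 3.961 V each, V_pack = 31.688 V

31.688 V


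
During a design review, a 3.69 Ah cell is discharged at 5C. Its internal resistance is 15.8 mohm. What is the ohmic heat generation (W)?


Convert: R = 15.8 mohm = 0.0158 ohm
Step 1: I = C_rate * capacity = 5 * 3.69 = 18.45 A
Step 2: Q = I^2 * R = 18.45^2 * 0.0158 = 340.4 * 0.0158 = 5.378 W

5.378 W


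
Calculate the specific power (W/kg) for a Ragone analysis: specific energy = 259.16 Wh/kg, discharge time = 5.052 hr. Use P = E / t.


Specific power = 259.16 Wh/kg / 5.052 hr = 51.30 W/kg

51.30 W/kg


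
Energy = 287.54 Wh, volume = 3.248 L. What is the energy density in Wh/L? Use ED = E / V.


ED = E / V = 287.54 / 3.248 = 88.53 Wh/L

88.53 Wh/L


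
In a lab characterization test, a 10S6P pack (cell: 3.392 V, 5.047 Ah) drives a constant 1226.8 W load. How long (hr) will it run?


Step 1: E_pack = Ns * V_cell * Np * C_cell = 10 * 3.392 * 6 * 5.047 = 1027.2 Wh
Step 2: t = E_pack / P = 1027.2 / 1226.8 = 0.8373 hr

0.8373 hr


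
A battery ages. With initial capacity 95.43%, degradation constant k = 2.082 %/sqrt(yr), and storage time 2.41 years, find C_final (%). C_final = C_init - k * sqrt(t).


sqrt(t) = sqrt(2.41) = 1.5524
C_final = 95.43 - 2.082 * 1.5524 = 92.20%

92.20%


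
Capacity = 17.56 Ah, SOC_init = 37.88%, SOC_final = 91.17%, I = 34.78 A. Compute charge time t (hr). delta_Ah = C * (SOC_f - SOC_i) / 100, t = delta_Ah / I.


delta_Ah = 17.56 * (91.17 - 37.88) / 100 = 9.3577 Ah
t = delta_Ah / I = 9.3577 / 34.78 = 0.2691 hr

0.2691 hr


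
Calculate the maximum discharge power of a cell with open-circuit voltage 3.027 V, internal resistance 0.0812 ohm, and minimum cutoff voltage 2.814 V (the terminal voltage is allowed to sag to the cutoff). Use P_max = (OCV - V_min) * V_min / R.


P_max = (OCV - V_min) * V_min / R = (3.027 - 2.814) * 2.814 / 0.0812 = 0.213 * 2.814 / 0.0812 = 7.382 W

7.382 W


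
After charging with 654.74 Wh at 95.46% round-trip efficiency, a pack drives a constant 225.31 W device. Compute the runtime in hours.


Step 1: E_discharge = eta/100 * E_charge = 95.46/100 * 654.74 = 625.01 Wh
Step 2: t = E_discharge / P = 625.01 / 225.31 = 2.774 hr

2.774 hr


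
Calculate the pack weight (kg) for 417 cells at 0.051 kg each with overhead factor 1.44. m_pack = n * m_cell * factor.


Cell mass sum = 417 * 0.051 = 21.267 kg
With overhead 1.44: m_pack = 21.267 * 1.44 = 30.62 kg

30.62 kg


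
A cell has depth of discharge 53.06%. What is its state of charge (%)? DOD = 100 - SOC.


SOC = 100 - DOD = 100 - 53.06 = 46.94%

46.94%


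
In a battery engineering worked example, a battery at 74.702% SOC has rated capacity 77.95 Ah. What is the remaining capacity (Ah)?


remaining = SOC / 100 * total = 74.702 / 100 * 77.95 = 58.23 Ah

58.23 Ah


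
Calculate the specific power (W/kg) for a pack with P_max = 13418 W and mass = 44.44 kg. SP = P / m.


SP = P / m = 13418 / 44.44 = 301.9 W/kg

301.9 W/kg


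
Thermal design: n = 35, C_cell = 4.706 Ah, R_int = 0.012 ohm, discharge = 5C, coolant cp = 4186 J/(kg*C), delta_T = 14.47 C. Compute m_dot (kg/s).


Step 1: I = 5 * 4.706 = 23.53 A
Step 2: Q_cell = I^2 * R = 23.53^2 * 0.012 = 6.6439 W
Step 3: Q_total = 35 * 6.6439 = 232.54 W
Step 4: m_dot = Q_total / (cp * dT) = 232.54 / (4186 * 14.47) = 0.003839 kg/s

0.003839 kg/s


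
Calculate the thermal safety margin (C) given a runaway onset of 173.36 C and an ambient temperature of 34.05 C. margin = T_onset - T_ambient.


Safety margin = 173.36 C - 34.05 C = 139.31 C

139.31 C


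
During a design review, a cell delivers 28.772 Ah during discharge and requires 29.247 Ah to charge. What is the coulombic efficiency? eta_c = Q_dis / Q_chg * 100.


eta_c = Q_dis / Q_chg * 100 = 28.772 / 29.247 * 100 = 98.38%

98.38%


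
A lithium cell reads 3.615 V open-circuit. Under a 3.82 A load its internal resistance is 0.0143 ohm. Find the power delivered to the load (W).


Step 1: V_terminal = OCV - I*R = 3.615 - 3.82 * 0.0143 = 3.5604 V
Step 2: P_out = V_terminal * I = 3.5604 * 3.82 = 13.60 W

13.60 W


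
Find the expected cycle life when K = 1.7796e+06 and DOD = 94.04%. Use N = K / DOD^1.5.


Step 1: DOD^1.5 = 94.04^1.5 = 911.95
Step 2: N = 1.7796e+06 / 911.95 = 1951 cycles

1951 cycles


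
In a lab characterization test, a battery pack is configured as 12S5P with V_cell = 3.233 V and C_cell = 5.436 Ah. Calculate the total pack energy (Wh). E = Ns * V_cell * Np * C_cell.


V_pack = 12 * 3.233 = 38.796 V
C_pack = 5 * 5.436 = 27.18 Ah
E = V_pack * C_pack = 38.796 * 27.18 = 1054 Wh

1054 Wh


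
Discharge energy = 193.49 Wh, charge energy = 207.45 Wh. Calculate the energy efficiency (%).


eta_e = E_dis / E_chg * 100 = 193.49 / 207.45 * 100 = 93.27%

93.27%


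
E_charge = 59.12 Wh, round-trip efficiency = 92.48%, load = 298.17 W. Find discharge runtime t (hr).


Step 1: E_discharge = eta/100 * E_charge = 92.48/100 * 59.12 = 54.674 Wh
Step 2: t = E_discharge / P = 54.674 / 298.17 = 0.1834 hr

0.1834 hr


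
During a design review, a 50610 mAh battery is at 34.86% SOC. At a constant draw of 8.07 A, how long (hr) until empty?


Convert: C_total = 50610 mAh = 50.61 Ah
Step 1: remaining = SOC/100 * C_total = 34.86/100 * 50.61 = 17.643 Ah
Step 2: t = remaining / I = 17.643 / 8.07 = 2.186 hr

2.186 hr


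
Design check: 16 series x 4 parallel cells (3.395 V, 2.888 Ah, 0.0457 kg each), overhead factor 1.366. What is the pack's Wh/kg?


Step 1: V_pack = 16 * 3.395 = 54.32 V
Step 2: C_pack = 4 * 2.888 = 11.552 Ah
Step 3: E_pack = V_pack * C_pack = 54.32 * 11.552 = 627.5 Wh
Step 4: m_pack = 16 * 4 * 0.0457 * 1.366 = 3.9953 kg
Step 5: ED = E_pack / m_pack = 627.5 / 3.9953 = 157.1 Wh/kg

157.1 Wh/kg


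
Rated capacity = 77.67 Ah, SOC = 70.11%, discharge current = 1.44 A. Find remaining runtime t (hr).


Step 1: remaining = SOC/100 * C_total = 70.11/100 * 77.67 = 54.454 Ah
Step 2: t = remaining / I = 54.454 / 1.44 = 37.82 hr

37.82 hr


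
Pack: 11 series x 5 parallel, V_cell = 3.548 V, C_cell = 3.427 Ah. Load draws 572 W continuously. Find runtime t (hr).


Step 1: E_pack = Ns * V_cell * Np * C_cell = 11 * 3.548 * 5 * 3.427 = 668.74 Wh
Step 2: t = E_pack / P = 668.74 / 572 = 1.169 hr

1.169 hr


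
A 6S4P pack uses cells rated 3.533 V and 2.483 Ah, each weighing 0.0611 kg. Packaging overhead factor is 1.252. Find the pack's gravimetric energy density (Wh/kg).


Step 1: V_pack = 6 * 3.533 = 21.198 V
Step 2: C_pack = 4 * 2.483 = 9.932 Ah
Step 3: E_pack = V_pack * C_pack = 21.198 * 9.932 = 210.54 Wh
Step 4: m_pack = 6 * 4 * 0.0611 * 1.252 = 1.8359 kg
Step 5: ED = E_pack / m_pack = 210.54 / 1.8359 = 114.7 Wh/kg

114.7 Wh/kg


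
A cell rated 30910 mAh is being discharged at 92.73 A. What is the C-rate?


Convert: capacity = 30910 mAh = 30.91 Ah
C_rate = I / capacity = 92.73 / 30.91 = 3C

3C


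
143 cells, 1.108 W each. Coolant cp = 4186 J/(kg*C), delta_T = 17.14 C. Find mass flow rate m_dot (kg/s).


Step 1: Total heat Q = 143 * 1.108 W = 158.44 W
Step 2: denom = cp * dT = 4186 * 17.14 = 71748
Step 3: m_dot = 158.44 / 71748 = 0.002208 kg/s

0.002208 kg/s


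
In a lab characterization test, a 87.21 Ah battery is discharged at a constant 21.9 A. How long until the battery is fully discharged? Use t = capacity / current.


t = capacity / current = 87.21 / 21.9 = 3.982 hr

3.982 hr


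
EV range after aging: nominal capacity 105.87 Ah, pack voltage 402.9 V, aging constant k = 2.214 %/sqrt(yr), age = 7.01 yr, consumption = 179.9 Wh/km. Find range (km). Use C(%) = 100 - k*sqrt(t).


Step 1: capacity retention = 100 - 2.214 * sqrt(7.01) = 100 - 2.214 * 2.6476 = 94.138%
Step 2: C_now = 105.87 * 94.138/100 = 99.664 Ah
Step 3: E_pack = V * C_now = 402.9 * 99.664 = 40155 Wh
Step 4: range = E_pack / consumption = 40155 / 179.9 = 223.2 km

223.2 km


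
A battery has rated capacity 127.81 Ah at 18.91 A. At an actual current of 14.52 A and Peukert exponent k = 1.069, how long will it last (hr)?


Step 1: t_rated = C / I_rated = 127.81 / 18.91 = 6.7589 hr
Step 2: ratio = 18.91 / 14.52 = 1.3023
Step 3: ratio^k = 1.3023^1.069 = 1.3263
Step 4: t = t_rated * ratio^k = 6.7589 * 1.3263 = 8.964 hr

8.964 hr


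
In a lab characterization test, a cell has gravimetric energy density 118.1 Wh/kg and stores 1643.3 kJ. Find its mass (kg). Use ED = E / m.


Convert: E = 1643.3 kJ = 456.47 Wh
m = E / ED = 456.47 / 118.1 = 3.865 kg

3.865 kg


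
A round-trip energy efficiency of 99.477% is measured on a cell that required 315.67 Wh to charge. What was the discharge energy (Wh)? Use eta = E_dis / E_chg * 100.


E_dis = eta/100 * E_chg = 99.477/100 * 315.67 = 314.0 Wh

314.0 Wh


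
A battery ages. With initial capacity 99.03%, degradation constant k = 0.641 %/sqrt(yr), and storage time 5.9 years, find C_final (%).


sqrt(t) = sqrt(5.9) = 2.429
C_final = 99.03 - 0.641 * 2.429 = 97.47%

97.47%


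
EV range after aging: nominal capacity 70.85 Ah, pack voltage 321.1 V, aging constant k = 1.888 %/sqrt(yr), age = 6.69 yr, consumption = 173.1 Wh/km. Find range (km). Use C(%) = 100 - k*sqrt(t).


Step 1: capacity retention = 100 - 1.888 * sqrt(6.69) = 100 - 1.888 * 2.5865 = 95.117%
Step 2: C_now = 70.85 * 95.117/100 = 67.39 Ah
Step 3: E_pack = V * C_now = 321.1 * 67.39 = 21639 Wh
Step 4: range = E_pack / consumption = 21639 / 173.1 = 125.0 km

125.0 km


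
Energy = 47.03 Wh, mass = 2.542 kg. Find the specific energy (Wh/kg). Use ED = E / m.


Specific energy = 47.03 Wh / 2.542 kg = 18.50 Wh/kg

18.50 Wh/kg


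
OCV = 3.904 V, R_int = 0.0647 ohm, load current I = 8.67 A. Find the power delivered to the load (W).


Step 1: V_terminal = OCV - I*R = 3.904 - 8.67 * 0.0647 = 3.3431 V
Step 2: P_out = V_terminal * I = 3.3431 * 8.67 = 28.98 W

28.98 W


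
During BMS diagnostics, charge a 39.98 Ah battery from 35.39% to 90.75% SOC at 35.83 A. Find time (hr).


Step 1: dSOC = 90.75% - 35.39% = 55.36%
Step 2: delta_Ah = 39.98 * 55.36 / 100 = 22.133 Ah
Step 3: t = 22.133 / 35.83 = 0.6177 hr

0.6177 hr


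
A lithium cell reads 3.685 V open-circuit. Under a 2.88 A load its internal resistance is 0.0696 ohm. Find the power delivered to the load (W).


Step 1: V_terminal = OCV - I*R = 3.685 - 2.88 * 0.0696 = 3.4846 V
Step 2: P_out = V_terminal * I = 3.4846 * 2.88 = 10.04 W

10.04 W


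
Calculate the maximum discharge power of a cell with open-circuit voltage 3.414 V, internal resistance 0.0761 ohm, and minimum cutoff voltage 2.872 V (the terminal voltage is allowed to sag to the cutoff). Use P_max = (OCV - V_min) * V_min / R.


P_max = (OCV - V_min) * V_min / R = (3.414 - 2.872) * 2.872 / 0.0761 = 0.542 * 2.872 / 0.0761 = 20.45 W

20.45 W


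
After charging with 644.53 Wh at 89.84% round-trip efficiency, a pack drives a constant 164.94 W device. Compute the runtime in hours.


Step 1: E_discharge = eta/100 * E_charge = 89.84/100 * 644.53 = 579.05 Wh
Step 2: t = E_discharge / P = 579.05 / 164.94 = 3.511 hr

3.511 hr


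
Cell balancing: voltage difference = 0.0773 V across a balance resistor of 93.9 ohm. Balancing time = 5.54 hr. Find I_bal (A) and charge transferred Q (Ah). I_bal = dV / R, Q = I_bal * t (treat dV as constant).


I_bal = dV / R = 0.0773 / 93.9 = 8.2322e-04 A
Q = I_bal * t = 8.2322e-04 * 5.54 = 0.004561 Ah

I=8.2322e-04 A, Q=0.004561 Ah


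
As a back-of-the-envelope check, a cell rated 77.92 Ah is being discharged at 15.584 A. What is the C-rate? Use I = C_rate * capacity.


Rearranging: C_rate = 15.584 / 77.92 = 0.2C

0.2C


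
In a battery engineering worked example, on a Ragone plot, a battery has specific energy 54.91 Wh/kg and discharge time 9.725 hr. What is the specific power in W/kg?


P_specific = E / t = 54.91 / 9.725 = 5.646 W/kg

5.646 W/kg


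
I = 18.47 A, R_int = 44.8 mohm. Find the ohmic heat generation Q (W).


Convert: R = 44.8 mohm = 0.0448 ohm
Q = I^2 * R = 18.47^2 * 0.0448 = 15.28 W

15.28 W


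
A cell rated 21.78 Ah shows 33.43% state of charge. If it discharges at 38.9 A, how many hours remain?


Step 1: remaining = SOC/100 * C_total = 33.43/100 * 21.78 = 7.2811 Ah
Step 2: t = remaining / I = 7.2811 / 38.9 = 0.1872 hr

0.1872 hr


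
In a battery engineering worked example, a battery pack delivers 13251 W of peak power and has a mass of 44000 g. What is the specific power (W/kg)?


Convert: m = 44000 g = 44 kg
Specific power = 13251 W / 44 kg = 301.2 W/kg

301.2 W/kg


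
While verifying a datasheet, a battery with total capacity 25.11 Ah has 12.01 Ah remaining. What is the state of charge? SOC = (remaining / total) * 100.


SOC% = 12.01 / 25.11 * 100 = 47.83%

47.83%


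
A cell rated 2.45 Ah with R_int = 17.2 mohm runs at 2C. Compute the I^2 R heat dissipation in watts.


Convert: R = 17.2 mohm = 0.0172 ohm
Step 1: I = C_rate * capacity = 2 * 2.45 = 4.9 A
Step 2: Q = I^2 * R = 4.9^2 * 0.0172 = 24.01 * 0.0172 = 0.4130 W

0.4130 W


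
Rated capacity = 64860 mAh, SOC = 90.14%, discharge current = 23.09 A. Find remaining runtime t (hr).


Convert: C_total = 64860 mAh = 64.86 Ah
Step 1: remaining = SOC/100 * C_total = 90.14/100 * 64.86 = 58.465 Ah
Step 2: t = remaining / I = 58.465 / 23.09 = 2.532 hr

2.532 hr


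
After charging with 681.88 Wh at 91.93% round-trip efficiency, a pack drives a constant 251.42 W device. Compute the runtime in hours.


Step 1: E_discharge = eta/100 * E_charge = 91.93/100 * 681.88 = 626.85 Wh
Step 2: t = E_discharge / P = 626.85 / 251.42 = 2.493 hr

2.493 hr


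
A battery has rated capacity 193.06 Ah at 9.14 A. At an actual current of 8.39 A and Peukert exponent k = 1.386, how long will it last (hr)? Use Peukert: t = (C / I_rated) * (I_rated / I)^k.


t_rated = C / I_rated = 193.06 / 9.14 = 21.123 hr
(I_rated/I)^k = (1.0894)^1.386 = 1.126
t = t_rated * (I_rated/I)^k = 21.123 * 1.126 = 23.78 hr

23.78 hr


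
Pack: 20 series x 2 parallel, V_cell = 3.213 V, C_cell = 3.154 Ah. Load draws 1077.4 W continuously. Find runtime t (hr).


Step 1: E_pack = Ns * V_cell * Np * C_cell = 20 * 3.213 * 2 * 3.154 = 405.35 Wh
Step 2: t = E_pack / P = 405.35 / 1077.4 = 0.3762 hr

0.3762 hr


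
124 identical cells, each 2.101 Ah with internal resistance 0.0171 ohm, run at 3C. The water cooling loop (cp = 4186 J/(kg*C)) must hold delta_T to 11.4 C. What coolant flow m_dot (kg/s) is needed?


Step 1: I = 3 * 2.101 = 6.303 A
Step 2: Q_cell = I^2 * R = 6.303^2 * 0.0171 = 0.67935 W
Step 3: Q_total = 124 * 0.67935 = 84.239 W
Step 4: m_dot = Q_total / (cp * dT) = 84.239 / (4186 * 11.4) = 0.001765 kg/s

0.001765 kg/s
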